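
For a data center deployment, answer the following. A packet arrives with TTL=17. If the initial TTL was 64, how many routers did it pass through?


Given: initial TTL = 64, received TTL = 17
Hops = initial TTL - received TTL
Hops = 64 - 17 = 47

47


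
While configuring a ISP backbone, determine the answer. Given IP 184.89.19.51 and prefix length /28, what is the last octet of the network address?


Given: IP = 184.89.19.51, prefix = /28
Subnet mask = 255.255.255.240
Last octet of IP: 51
Last octet of mask: 240
Network last octet = 51 AND 240 = 48

48


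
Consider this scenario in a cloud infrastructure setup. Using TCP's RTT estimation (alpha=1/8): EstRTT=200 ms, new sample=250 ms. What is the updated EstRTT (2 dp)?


Given: EstRTT = 200 ms, SampleRTT = 250 ms, alpha = 1/8
New EstRTT = (1 - alpha) * EstRTT + alpha * SampleRTT
(7/8) * 200 = 175
(1/8) * 250 = 31.25
New EstRTT = 175 + 31.25 = 206.25 ms -> 206.25 ms (2 dp)

206.25


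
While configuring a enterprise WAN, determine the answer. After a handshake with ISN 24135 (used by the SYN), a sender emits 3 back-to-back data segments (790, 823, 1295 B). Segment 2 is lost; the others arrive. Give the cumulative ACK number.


SYN uses sequence number 24135; first data byte = ISN + 1 = 24136.
Segment 1: SEQ = 24136, len = 790 B, covers [24136, 24925]
Segment 2: SEQ = 24926, len = 823 B, covers [24926, 25748] [LOST]
Segment 3: SEQ = 25749, len = 1295 B, covers [25749, 27043]
In-order data received: bytes [24136, 24925] (segments 1..1).
Segment 2 missing -> gap begins at byte 24926; later segments buffered out of order.
Cumulative ACK = next expected in-order byte = 24136 + 790 = 24926

24926


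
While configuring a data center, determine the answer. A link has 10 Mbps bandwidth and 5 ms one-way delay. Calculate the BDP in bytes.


Given: bandwidth = 10 Mbps, delay = 5 ms
BDP in bits = 10 * 10^6 * 5 / 1000
BDP in bits = 50000
BDP in bytes = 50000 / 8 = 6250

6250


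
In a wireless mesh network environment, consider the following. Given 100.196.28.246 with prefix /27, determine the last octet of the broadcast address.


Given: IP = 100.196.28.246, prefix = /27
Host bits = 32 - 27 = 5
Network last octet = 246 AND mask = 224
Host part size = 2^5 - 1 = 31
Broadcast last octet = 224 OR 31 = 255

255


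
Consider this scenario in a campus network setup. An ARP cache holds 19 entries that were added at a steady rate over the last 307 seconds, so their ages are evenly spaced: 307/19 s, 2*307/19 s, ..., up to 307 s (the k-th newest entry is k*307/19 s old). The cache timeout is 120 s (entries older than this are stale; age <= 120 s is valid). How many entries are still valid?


Ages are k * 307/19 s for k = 1..19 (spacing = 16.1579 s).
Entry k is valid iff k * 307/19 <= 120 iff k <= 19 * 120 / 307 = 7.4267
n_valid = floor(7.4267) = 7
(n_stale = 19 - 7 = 12)

7


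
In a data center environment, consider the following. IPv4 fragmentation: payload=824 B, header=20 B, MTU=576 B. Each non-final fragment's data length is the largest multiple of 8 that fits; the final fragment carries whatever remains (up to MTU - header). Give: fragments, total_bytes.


Max data per non-final fragment = floor((MTU - header)/8)*8 = floor((576 - 20)/8)*8 = floor(556/8)*8 = 552 B
Final fragment needs no 8-byte alignment: it can carry up to MTU - header = 556 B
Non-final fragments needed = ceil((payload - 556) / 552) = ceil(268/552) = ceil(0.4855) = 1
Number of fragments = 1 + 1 = 2
Fragment sizes (data): 1 * 552 B + 272 B (last, 272 <= 556 OK)
Total bytes sent = payload + n_frags * header = 824 + 2*20 = 824 + 40 = 864 B

2, 864


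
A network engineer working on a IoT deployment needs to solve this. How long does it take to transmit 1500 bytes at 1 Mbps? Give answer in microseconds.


Given: packet = 1500 bytes, bandwidth = 1 Mbps
Packet in bits = 1500 * 8 = 12000 bits
Bandwidth = 1 * 10^6 = 1000000 bps
Time = 12000 / 1000000 seconds
Time in us = 12000 * 10^6 / 1000000 = 12000

12000


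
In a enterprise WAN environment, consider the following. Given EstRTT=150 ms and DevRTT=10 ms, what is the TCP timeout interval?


Given: EstRTT = 150 ms, DevRTT = 10 ms
Timeout = EstRTT + 4 * DevRTT
4 * DevRTT = 4 * 10 = 40
Timeout = 150 + 40 = 190 ms

190


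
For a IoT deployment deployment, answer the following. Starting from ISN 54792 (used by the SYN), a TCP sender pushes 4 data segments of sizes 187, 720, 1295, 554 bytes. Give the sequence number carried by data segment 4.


The SYN occupies sequence number ISN = 54792, so the first data byte is ISN + 1 = 54793.
SEQ of data segment i = (ISN + 1) + sum of payload sizes of segments 1..i-1.
Segment 1: SEQ = 54793, payload = 187 bytes
Segment 2: SEQ = 54980, payload = 720 bytes
Segment 3: SEQ = 55700, payload = 1295 bytes
Segment 4: SEQ = 56995, payload = 554 bytes
SEQ of segment 4 = 54793 + 187 + 720 + 1295 = 56995

56995


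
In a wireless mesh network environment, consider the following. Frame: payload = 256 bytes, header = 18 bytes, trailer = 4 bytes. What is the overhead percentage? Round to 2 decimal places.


Given: payload = 256 B, header = 18 B, trailer = 4 B
Overhead bytes = header + trailer = 18 + 4 = 22
Total frame = payload + overhead = 256 + 22 = 278
Overhead % = 22 / 278 * 100 = 7.9137% -> 7.91% (2 dp)

7.91


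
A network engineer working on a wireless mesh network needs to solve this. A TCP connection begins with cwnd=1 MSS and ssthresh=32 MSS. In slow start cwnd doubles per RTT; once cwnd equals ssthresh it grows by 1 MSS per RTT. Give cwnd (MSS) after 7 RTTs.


RTT 0: cwnd = 1 MSS (initial)
RTT 1: cwnd = 2 MSS (slow start, doubled)
RTT 2: cwnd = 4 MSS (slow start, doubled)
RTT 3: cwnd = 8 MSS (slow start, doubled)
RTT 4: cwnd = 16 MSS (slow start, doubled)
RTT 5: cwnd = 32 MSS (slow start, doubled)
RTT 6: cwnd = 33 MSS (congestion avoidance, +1)
RTT 7: cwnd = 34 MSS (congestion avoidance, +1)

34


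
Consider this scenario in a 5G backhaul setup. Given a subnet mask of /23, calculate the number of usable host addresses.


Given: subnet mask /23
Host bits = 32 - 23 = 9
Total addresses = 2^9 = 512
Usable hosts = 512 - 2 (network + broadcast) = 510

510


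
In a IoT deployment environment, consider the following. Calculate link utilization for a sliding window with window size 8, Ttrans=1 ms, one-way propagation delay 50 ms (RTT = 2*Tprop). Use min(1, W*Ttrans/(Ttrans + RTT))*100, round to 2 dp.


Given: W = 8, Ttrans = 1 ms, RTT = 100 ms (= 2 * Tprop, Tprop = 50 ms)
Cycle time = Ttrans + RTT = 1 + 100 = 101 ms (first packet sent until its ACK returns)
W * Ttrans = 8 * 1 = 8 ms of sending per cycle
W * Ttrans / (Ttrans + RTT) = 8 / 101 = 0.079208
U = min(1, 0.079208) = 0.079208
U% = 7.92%

7.92


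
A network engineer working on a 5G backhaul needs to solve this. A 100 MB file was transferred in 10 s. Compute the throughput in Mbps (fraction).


Given: file = 100 MB, time = 10 s
File in Mb = 100 * 8 = 800 Mb
Throughput = 800 / 10 Mbps
Throughput = 80 Mbps

80


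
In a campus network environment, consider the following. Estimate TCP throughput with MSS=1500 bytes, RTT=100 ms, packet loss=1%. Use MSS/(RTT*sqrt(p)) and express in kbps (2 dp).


Given: MSS = 1500 bytes, RTT = 100 ms, loss = 1%
RTT in seconds = 100 / 1000 = 0.1
Loss rate = 1% = 0.01
sqrt(loss) = sqrt(0.01) = 0.1
Throughput (bytes/s) = 1500 / (0.1 * 0.1) = 150000.0000
Throughput (kbps) = 150000.0000 * 8 / 1000 = 1200.000000 -> 1200.00 kbps (2 dp)

1200.00


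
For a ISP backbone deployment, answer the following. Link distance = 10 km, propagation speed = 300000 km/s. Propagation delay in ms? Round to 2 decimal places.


Given: distance = 10 km, speed = 300000 km/s
Delay = distance / speed = 10 / 300000 seconds
Delay in ms = 10 * 1000 / 300000
Delay = 0.0333 ms
Rounded to 2 dp = 0.03 ms

0.03


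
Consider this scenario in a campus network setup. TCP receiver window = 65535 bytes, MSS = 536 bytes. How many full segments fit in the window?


Given: RWND = 65535 bytes, MSS = 536 bytes
Full segments = floor(RWND / MSS)
Full segments = floor(65535 / 536)
Full segments = floor(122.2668) = 122

122


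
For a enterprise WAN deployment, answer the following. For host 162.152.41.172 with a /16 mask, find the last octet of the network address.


Given: IP = 162.152.41.172, prefix = /16
Subnet mask = 255.255.0.0
Last octet of IP: 172
Last octet of mask: 0
Network last octet = 172 AND 0 = 0

0


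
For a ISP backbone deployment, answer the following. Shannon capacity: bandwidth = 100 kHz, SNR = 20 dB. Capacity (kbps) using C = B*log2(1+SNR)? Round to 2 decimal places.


Given: B = 100 kHz, SNR = 20 dB
SNR linear = 10^(20/10) = 100
1 + SNR = 101
log2(101) = 6.6582114828
C = 100 * 1000 * 6.6582114828 = 665821.1483 bps
C = 665.821148 kbps -> 665.82 kbps (2 dp)

665.82


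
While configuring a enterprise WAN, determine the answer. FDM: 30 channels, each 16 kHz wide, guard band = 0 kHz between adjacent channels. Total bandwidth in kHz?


Given: 30 channels, 16 kHz each, guard = 0 kHz
Channel bandwidth = 30 * 16 = 480 kHz
Guard bands = 29 gaps * 0 kHz = 0 kHz
Total = 480 + 0 = 480 kHz

480


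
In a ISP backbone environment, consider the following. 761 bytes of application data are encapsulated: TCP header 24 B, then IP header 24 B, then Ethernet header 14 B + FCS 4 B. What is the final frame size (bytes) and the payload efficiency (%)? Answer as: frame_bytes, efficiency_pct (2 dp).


TCP segment = 761 + 24 = 785 B
IP packet = 785 + 24 = 809 B
Ethernet frame = 809 + 14 + 4 = 827 B
Efficiency = app / frame = 761 / 827 = 0.920193 = 92.0193% -> 92.02% (2 dp)

827, 92.02


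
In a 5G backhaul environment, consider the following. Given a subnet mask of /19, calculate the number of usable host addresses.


Given: subnet mask /19
Host bits = 32 - 19 = 13
Total addresses = 2^13 = 8192
Usable hosts = 8192 - 2 (network + broadcast) = 8190

8190


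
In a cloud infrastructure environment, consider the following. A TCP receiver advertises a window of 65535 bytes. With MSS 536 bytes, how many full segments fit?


Given: RWND = 65535 bytes, MSS = 536 bytes
Full segments = floor(RWND / MSS)
Full segments = floor(65535 / 536)
Full segments = floor(122.2668) = 122

122


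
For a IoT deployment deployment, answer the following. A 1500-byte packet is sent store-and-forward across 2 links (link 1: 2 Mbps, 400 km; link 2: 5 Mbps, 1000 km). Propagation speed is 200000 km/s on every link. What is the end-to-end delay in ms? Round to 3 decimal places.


Packet = 1500 bytes = 12000 bits. Store-and-forward: sum (t_trans + t_prop) per link.
Link 1: t_trans = 12000/(2*10^6) s = 6.0000 ms; t_prop = 400/200000 s = 2.0000 ms; subtotal = 8.0000 ms
Link 2: t_trans = 12000/(5*10^6) s = 2.4000 ms; t_prop = 1000/200000 s = 5.0000 ms; subtotal = 7.4000 ms
End-to-end = 8.0000 + 7.4000 = 15.4000 ms -> 15.400 ms (3 dp)

15.400


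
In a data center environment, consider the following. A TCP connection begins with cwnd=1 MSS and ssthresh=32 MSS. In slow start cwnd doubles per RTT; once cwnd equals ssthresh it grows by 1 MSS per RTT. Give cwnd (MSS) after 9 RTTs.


RTT 0: cwnd = 1 MSS (initial)
RTT 1: cwnd = 2 MSS (slow start, doubled)
RTT 2: cwnd = 4 MSS (slow start, doubled)
RTT 3: cwnd = 8 MSS (slow start, doubled)
RTT 4: cwnd = 16 MSS (slow start, doubled)
RTT 5: cwnd = 32 MSS (slow start, doubled)
RTT 6: cwnd = 33 MSS (congestion avoidance, +1)
RTT 7: cwnd = 34 MSS (congestion avoidance, +1)
RTT 8: cwnd = 35 MSS (congestion avoidance, +1)
RTT 9: cwnd = 36 MSS (congestion avoidance, +1)

36


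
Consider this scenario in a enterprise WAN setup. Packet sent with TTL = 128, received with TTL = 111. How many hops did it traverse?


Given: initial TTL = 128, received TTL = 111
Hops = initial TTL - received TTL
Hops = 128 - 111 = 17

17


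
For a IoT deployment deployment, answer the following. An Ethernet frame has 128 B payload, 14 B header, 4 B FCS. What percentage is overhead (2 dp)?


Given: payload = 128 B, header = 14 B, trailer = 4 B
Overhead bytes = header + trailer = 14 + 4 = 18
Total frame = payload + overhead = 128 + 18 = 146
Overhead % = 18 / 146 * 100 = 12.3288% -> 12.33% (2 dp)

12.33


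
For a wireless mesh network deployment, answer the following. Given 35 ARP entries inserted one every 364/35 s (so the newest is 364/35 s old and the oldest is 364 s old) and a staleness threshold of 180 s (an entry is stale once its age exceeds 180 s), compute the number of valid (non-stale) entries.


Ages are k * 364/35 s for k = 1..35 (spacing = 10.4000 s).
Entry k is valid iff k * 364/35 <= 180 iff k <= 35 * 180 / 364 = 17.3077
n_valid = floor(17.3077) = 17
(n_stale = 35 - 17 = 18)

17


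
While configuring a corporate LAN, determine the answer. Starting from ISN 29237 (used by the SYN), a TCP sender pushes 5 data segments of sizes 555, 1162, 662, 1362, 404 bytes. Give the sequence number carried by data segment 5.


The SYN occupies sequence number ISN = 29237, so the first data byte is ISN + 1 = 29238.
SEQ of data segment i = (ISN + 1) + sum of payload sizes of segments 1..i-1.
Segment 1: SEQ = 29238, payload = 555 bytes
Segment 2: SEQ = 29793, payload = 1162 bytes
Segment 3: SEQ = 30955, payload = 662 bytes
Segment 4: SEQ = 31617, payload = 1362 bytes
Segment 5: SEQ = 32979, payload = 404 bytes
SEQ of segment 5 = 29238 + 555 + 1162 + 662 + 1362 = 32979

32979


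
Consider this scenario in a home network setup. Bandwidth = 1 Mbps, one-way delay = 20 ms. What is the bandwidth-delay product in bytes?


Given: bandwidth = 1 Mbps, delay = 20 ms
BDP in bits = 1 * 10^6 * 20 / 1000
BDP in bits = 20000
BDP in bytes = 20000 / 8 = 2500

2500


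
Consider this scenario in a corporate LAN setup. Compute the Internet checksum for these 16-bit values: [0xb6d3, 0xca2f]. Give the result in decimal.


Given words: [0xb6d3, 0xca2f]
Step 1: Sum all words
Raw sum = 46803 + 51759 = 98562
Step 2: Fold carry: (33026 + 1) = 33027
One's complement = ~33027 & 0xFFFF = 32508

32508


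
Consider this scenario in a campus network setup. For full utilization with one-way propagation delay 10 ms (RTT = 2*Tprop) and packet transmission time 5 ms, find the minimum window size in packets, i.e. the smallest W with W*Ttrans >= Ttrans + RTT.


Given: Ttrans = 5 ms, RTT = 20 ms (= 2 * Tprop, Tprop = 10 ms)
Time until first ACK returns = Ttrans + RTT = 5 + 20 = 25 ms
Need W * Ttrans >= Ttrans + RTT  ->  W >= (Ttrans + RTT) / Ttrans
(Ttrans + RTT) / Ttrans = 25 / 5 = 5
W_min = ceil(5) = 5

5


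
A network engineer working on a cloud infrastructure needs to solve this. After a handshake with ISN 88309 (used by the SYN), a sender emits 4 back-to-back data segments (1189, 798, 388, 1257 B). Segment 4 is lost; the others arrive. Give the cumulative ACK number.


SYN uses sequence number 88309; first data byte = ISN + 1 = 88310.
Segment 1: SEQ = 88310, len = 1189 B, covers [88310, 89498]
Segment 2: SEQ = 89499, len = 798 B, covers [89499, 90296]
Segment 3: SEQ = 90297, len = 388 B, covers [90297, 90684]
Segment 4: SEQ = 90685, len = 1257 B, covers [90685, 91941] [LOST]
In-order data received: bytes [88310, 90684] (segments 1..3).
Segment 4 missing -> gap begins at byte 90685.
Cumulative ACK = next expected in-order byte = 88310 + 1189 + 798 + 388 = 90685

90685


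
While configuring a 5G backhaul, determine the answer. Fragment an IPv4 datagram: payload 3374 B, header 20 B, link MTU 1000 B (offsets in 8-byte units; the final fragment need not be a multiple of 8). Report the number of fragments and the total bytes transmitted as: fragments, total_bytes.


Max data per non-final fragment = floor((MTU - header)/8)*8 = floor((1000 - 20)/8)*8 = floor(980/8)*8 = 976 B
Final fragment needs no 8-byte alignment: it can carry up to MTU - header = 980 B
Non-final fragments needed = ceil((payload - 980) / 976) = ceil(2394/976) = ceil(2.4529) = 3
Number of fragments = 3 + 1 = 4
Fragment sizes (data): 3 * 976 B + 446 B (last, 446 <= 980 OK)
Total bytes sent = payload + n_frags * header = 3374 + 4*20 = 3374 + 80 = 3454 B

4, 3454


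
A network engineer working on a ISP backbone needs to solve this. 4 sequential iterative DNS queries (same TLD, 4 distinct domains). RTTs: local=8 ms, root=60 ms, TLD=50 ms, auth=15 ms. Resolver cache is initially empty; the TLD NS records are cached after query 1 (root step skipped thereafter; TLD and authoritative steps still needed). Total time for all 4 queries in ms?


Lookup 1 (cold cache): local + root + TLD + auth = 8 + 60 + 50 + 15 = 133 ms
Lookups 2..4 (TLD NS cached -> skip root; new domain -> still ask TLD and auth): local + TLD + auth = 8 + 50 + 15 = 73 ms each
Remaining 3 lookups: 3 * 73 = 219 ms
Total = 133 + 219 = 352 ms

352


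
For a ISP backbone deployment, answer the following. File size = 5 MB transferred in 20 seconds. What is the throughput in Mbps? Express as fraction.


Given: file = 5 MB, time = 20 s
File in Mb = 5 * 8 = 40 Mb
Throughput = 40 / 20 Mbps
Throughput = 2 Mbps

2


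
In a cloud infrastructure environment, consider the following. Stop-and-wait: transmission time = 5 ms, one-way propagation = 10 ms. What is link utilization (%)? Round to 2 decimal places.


Given: Ttrans = 5 ms, Tprop = 10 ms
RTT = 2 * Tprop = 2 * 10 = 20 ms
U = Ttrans / (Ttrans + RTT)
U = 5 / (5 + 20)
U = 5 / 25 = 0.2
U% = 20.00%

20.00


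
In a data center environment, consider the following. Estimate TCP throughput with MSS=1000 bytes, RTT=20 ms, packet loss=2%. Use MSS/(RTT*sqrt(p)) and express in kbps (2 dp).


Given: MSS = 1000 bytes, RTT = 20 ms, loss = 2%
RTT in seconds = 20 / 1000 = 0.02
Loss rate = 2% = 0.02
sqrt(loss) = sqrt(0.02) = 0.141421356237
Throughput (bytes/s) = 1000 / (0.02 * 0.141421356237) = 353553.3906
Throughput (kbps) = 353553.3906 * 8 / 1000 = 2828.427125 -> 2828.43 kbps (2 dp)

2828.43


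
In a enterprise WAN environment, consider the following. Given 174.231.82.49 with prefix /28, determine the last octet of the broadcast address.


Given: IP = 174.231.82.49, prefix = /28
Host bits = 32 - 28 = 4
Network last octet = 49 AND mask = 48
Host part size = 2^4 - 1 = 15
Broadcast last octet = 48 OR 15 = 63

63


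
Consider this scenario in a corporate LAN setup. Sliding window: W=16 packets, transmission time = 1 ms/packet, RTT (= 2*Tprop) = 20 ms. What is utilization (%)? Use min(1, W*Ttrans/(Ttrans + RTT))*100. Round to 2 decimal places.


Given: W = 16, Ttrans = 1 ms, RTT = 20 ms (= 2 * Tprop, Tprop = 10 ms)
Cycle time = Ttrans + RTT = 1 + 20 = 21 ms (first packet sent until its ACK returns)
W * Ttrans = 16 * 1 = 16 ms of sending per cycle
W * Ttrans / (Ttrans + RTT) = 16 / 21 = 0.761905
U = min(1, 0.761905) = 0.761905
U% = 76.19%

76.19


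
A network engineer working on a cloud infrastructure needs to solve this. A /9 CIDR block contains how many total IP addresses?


Given: CIDR prefix /9
Host bits = 32 - 9 = 23
Total addresses = 2^23 = 8388608

8388608


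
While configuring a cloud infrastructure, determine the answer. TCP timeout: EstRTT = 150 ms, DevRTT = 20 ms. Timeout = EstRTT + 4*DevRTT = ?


Given: EstRTT = 150 ms, DevRTT = 20 ms
Timeout = EstRTT + 4 * DevRTT
4 * DevRTT = 4 * 20 = 80
Timeout = 150 + 80 = 230 ms

230


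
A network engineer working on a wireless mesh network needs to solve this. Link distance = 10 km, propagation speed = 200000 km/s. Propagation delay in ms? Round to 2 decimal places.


Given: distance = 10 km, speed = 200000 km/s
Delay = distance / speed = 10 / 200000 seconds
Delay in ms = 10 * 1000 / 200000
Delay = 0.0500 ms
Rounded to 2 dp = 0.05 ms

0.05


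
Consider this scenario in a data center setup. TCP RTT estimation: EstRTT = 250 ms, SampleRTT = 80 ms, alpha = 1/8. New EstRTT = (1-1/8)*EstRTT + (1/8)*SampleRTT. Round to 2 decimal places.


Given: EstRTT = 250 ms, SampleRTT = 80 ms, alpha = 1/8
New EstRTT = (1 - alpha) * EstRTT + alpha * SampleRTT
(7/8) * 250 = 218.75
(1/8) * 80 = 10
New EstRTT = 218.75 + 10 = 228.75 ms -> 228.75 ms (2 dp)

228.75


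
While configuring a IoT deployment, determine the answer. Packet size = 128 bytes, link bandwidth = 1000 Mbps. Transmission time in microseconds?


Given: packet = 128 bytes, bandwidth = 1000 Mbps
Packet in bits = 128 * 8 = 1024 bits
Bandwidth = 1000 * 10^6 = 1000000000 bps
Time = 1024 / 1000000000 seconds
Time in us = 1024 * 10^6 / 1000000000 = 1.024

1.024


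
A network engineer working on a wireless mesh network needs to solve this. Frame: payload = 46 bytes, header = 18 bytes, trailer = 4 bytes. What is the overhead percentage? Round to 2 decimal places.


Given: payload = 46 B, header = 18 B, trailer = 4 B
Overhead bytes = header + trailer = 18 + 4 = 22
Total frame = payload + overhead = 46 + 22 = 68
Overhead % = 22 / 68 * 100 = 32.3529% -> 32.35% (2 dp)

32.35


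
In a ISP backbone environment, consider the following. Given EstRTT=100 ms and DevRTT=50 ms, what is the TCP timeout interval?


Given: EstRTT = 100 ms, DevRTT = 50 ms
Timeout = EstRTT + 4 * DevRTT
4 * DevRTT = 4 * 50 = 200
Timeout = 100 + 200 = 300 ms

300


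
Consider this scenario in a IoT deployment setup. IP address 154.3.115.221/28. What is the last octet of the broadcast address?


Given: IP = 154.3.115.221, prefix = /28
Host bits = 32 - 28 = 4
Network last octet = 221 AND mask = 208
Host part size = 2^4 - 1 = 15
Broadcast last octet = 208 OR 15 = 223

223


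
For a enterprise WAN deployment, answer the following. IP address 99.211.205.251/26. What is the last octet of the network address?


Given: IP = 99.211.205.251, prefix = /26
Subnet mask = 255.255.255.192
Last octet of IP: 251
Last octet of mask: 192
Network last octet = 251 AND 192 = 192

192


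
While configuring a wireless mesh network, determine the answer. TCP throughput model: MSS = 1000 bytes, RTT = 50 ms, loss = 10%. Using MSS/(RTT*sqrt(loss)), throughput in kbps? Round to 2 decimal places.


Given: MSS = 1000 bytes, RTT = 50 ms, loss = 10%
RTT in seconds = 50 / 1000 = 0.05
Loss rate = 10% = 0.1
sqrt(loss) = sqrt(0.1) = 0.316227766017
Throughput (bytes/s) = 1000 / (0.05 * 0.316227766017) = 63245.5532
Throughput (kbps) = 63245.5532 * 8 / 1000 = 505.964426 -> 505.96 kbps (2 dp)

505.96


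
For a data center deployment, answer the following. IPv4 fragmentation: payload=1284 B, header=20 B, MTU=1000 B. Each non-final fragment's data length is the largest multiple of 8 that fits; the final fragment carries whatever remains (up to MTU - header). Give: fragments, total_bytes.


Max data per non-final fragment = floor((MTU - header)/8)*8 = floor((1000 - 20)/8)*8 = floor(980/8)*8 = 976 B
Final fragment needs no 8-byte alignment: it can carry up to MTU - header = 980 B
Non-final fragments needed = ceil((payload - 980) / 976) = ceil(304/976) = ceil(0.3115) = 1
Number of fragments = 1 + 1 = 2
Fragment sizes (data): 1 * 976 B + 308 B (last, 308 <= 980 OK)
Total bytes sent = payload + n_frags * header = 1284 + 2*20 = 1284 + 40 = 1324 B

2, 1324


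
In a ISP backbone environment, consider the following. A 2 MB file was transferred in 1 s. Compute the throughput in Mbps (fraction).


Given: file = 2 MB, time = 1 s
File in Mb = 2 * 8 = 16 Mb
Throughput = 16 / 1 Mbps
Throughput = 16 Mbps

16


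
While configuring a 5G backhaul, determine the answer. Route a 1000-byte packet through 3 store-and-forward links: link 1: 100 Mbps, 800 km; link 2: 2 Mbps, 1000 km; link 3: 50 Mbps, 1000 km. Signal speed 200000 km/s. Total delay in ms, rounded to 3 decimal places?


Packet = 1000 bytes = 8000 bits. Store-and-forward: sum (t_trans + t_prop) per link.
Link 1: t_trans = 8000/(100*10^6) s = 0.0800 ms; t_prop = 800/200000 s = 4.0000 ms; subtotal = 4.0800 ms
Link 2: t_trans = 8000/(2*10^6) s = 4.0000 ms; t_prop = 1000/200000 s = 5.0000 ms; subtotal = 9.0000 ms
Link 3: t_trans = 8000/(50*10^6) s = 0.1600 ms; t_prop = 1000/200000 s = 5.0000 ms; subtotal = 5.1600 ms
End-to-end = 4.0800 + 9.0000 + 5.1600 = 18.2400 ms -> 18.240 ms (3 dp)

18.240


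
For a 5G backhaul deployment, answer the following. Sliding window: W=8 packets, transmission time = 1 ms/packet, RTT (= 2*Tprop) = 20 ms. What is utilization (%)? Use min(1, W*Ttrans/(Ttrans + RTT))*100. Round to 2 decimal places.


Given: W = 8, Ttrans = 1 ms, RTT = 20 ms (= 2 * Tprop, Tprop = 10 ms)
Cycle time = Ttrans + RTT = 1 + 20 = 21 ms (first packet sent until its ACK returns)
W * Ttrans = 8 * 1 = 8 ms of sending per cycle
W * Ttrans / (Ttrans + RTT) = 8 / 21 = 0.380952
U = min(1, 0.380952) = 0.380952
U% = 38.10%

38.10


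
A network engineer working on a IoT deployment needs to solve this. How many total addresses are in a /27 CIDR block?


Given: CIDR prefix /27
Host bits = 32 - 27 = 5
Total addresses = 2^5 = 32

32


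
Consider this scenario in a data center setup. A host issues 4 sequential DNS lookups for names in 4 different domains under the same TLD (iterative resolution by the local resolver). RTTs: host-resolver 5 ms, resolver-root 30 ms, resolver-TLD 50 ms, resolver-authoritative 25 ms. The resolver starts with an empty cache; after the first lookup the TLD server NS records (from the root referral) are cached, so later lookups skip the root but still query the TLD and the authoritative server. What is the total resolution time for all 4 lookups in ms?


Lookup 1 (cold cache): local + root + TLD + auth = 5 + 30 + 50 + 25 = 110 ms
Lookups 2..4 (TLD NS cached -> skip root; new domain -> still ask TLD and auth): local + TLD + auth = 5 + 50 + 25 = 80 ms each
Remaining 3 lookups: 3 * 80 = 240 ms
Total = 110 + 240 = 350 ms

350


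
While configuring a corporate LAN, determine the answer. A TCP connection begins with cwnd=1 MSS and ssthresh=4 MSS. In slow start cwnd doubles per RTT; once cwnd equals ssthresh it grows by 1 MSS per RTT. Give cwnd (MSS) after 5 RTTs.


RTT 0: cwnd = 1 MSS (initial)
RTT 1: cwnd = 2 MSS (slow start, doubled)
RTT 2: cwnd = 4 MSS (slow start, doubled)
RTT 3: cwnd = 5 MSS (congestion avoidance, +1)
RTT 4: cwnd = 6 MSS (congestion avoidance, +1)
RTT 5: cwnd = 7 MSS (congestion avoidance, +1)

7


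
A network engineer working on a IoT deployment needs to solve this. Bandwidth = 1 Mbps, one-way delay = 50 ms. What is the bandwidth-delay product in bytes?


Given: bandwidth = 1 Mbps, delay = 50 ms
BDP in bits = 1 * 10^6 * 50 / 1000
BDP in bits = 50000
BDP in bytes = 50000 / 8 = 6250

6250


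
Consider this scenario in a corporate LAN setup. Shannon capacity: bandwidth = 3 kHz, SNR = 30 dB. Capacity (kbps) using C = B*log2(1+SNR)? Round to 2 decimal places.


Given: B = 3 kHz, SNR = 30 dB
SNR linear = 10^(30/10) = 1000
1 + SNR = 1001
log2(1001) = 9.9672262588
C = 3 * 1000 * 9.9672262588 = 29901.6788 bps
C = 29.901679 kbps -> 29.90 kbps (2 dp)

29.90


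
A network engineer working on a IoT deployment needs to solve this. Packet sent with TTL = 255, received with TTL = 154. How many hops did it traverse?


Given: initial TTL = 255, received TTL = 154
Hops = initial TTL - received TTL
Hops = 255 - 154 = 101

101


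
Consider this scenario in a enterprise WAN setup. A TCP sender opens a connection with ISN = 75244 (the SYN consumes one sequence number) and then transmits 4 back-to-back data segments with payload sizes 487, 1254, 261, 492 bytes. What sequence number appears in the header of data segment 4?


The SYN occupies sequence number ISN = 75244, so the first data byte is ISN + 1 = 75245.
SEQ of data segment i = (ISN + 1) + sum of payload sizes of segments 1..i-1.
Segment 1: SEQ = 75245, payload = 487 bytes
Segment 2: SEQ = 75732, payload = 1254 bytes
Segment 3: SEQ = 76986, payload = 261 bytes
Segment 4: SEQ = 77247, payload = 492 bytes
SEQ of segment 4 = 75245 + 487 + 1254 + 261 = 77247

77247


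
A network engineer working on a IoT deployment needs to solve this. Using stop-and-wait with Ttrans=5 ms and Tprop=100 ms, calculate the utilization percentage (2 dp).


Given: Ttrans = 5 ms, Tprop = 100 ms
RTT = 2 * Tprop = 2 * 100 = 200 ms
U = Ttrans / (Ttrans + RTT)
U = 5 / (5 + 200)
U = 5 / 205 = 0.02439
U% = 2.44%

2.44


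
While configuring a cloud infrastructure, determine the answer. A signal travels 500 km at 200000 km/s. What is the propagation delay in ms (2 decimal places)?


Given: distance = 500 km, speed = 200000 km/s
Delay = distance / speed = 500 / 200000 seconds
Delay in ms = 500 * 1000 / 200000
Delay = 2.5000 ms
Rounded to 2 dp = 2.50 ms

2.50


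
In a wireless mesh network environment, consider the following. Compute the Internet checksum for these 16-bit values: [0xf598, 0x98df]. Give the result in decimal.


Given words: [0xf598, 0x98df]
Step 1: Sum all words
Raw sum = 62872 + 39135 = 102007
Step 2: Fold carry: (36471 + 1) = 36472
One's complement = ~36472 & 0xFFFF = 29063

29063


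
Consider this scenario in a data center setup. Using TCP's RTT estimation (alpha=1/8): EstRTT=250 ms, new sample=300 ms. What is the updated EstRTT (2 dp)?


Given: EstRTT = 250 ms, SampleRTT = 300 ms, alpha = 1/8
New EstRTT = (1 - alpha) * EstRTT + alpha * SampleRTT
(7/8) * 250 = 218.75
(1/8) * 300 = 37.5
New EstRTT = 218.75 + 37.5 = 256.25 ms -> 256.25 ms (2 dp)

256.25


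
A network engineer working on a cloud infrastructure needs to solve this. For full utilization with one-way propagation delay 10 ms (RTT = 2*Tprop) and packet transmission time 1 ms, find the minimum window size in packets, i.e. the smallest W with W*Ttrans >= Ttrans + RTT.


Given: Ttrans = 1 ms, RTT = 20 ms (= 2 * Tprop, Tprop = 10 ms)
Time until first ACK returns = Ttrans + RTT = 1 + 20 = 21 ms
Need W * Ttrans >= Ttrans + RTT  ->  W >= (Ttrans + RTT) / Ttrans
(Ttrans + RTT) / Ttrans = 21 / 1 = 21
W_min = ceil(21) = 21

21


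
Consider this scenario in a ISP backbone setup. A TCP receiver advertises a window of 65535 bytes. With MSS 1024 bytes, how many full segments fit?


Given: RWND = 65535 bytes, MSS = 1024 bytes
Full segments = floor(RWND / MSS)
Full segments = floor(65535 / 1024)
Full segments = floor(63.999) = 63

63


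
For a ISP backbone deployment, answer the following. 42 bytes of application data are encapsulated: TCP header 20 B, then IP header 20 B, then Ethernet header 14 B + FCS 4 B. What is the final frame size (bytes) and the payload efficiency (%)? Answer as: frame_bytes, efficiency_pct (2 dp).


TCP segment = 42 + 20 = 62 B
IP packet = 62 + 20 = 82 B
Ethernet frame = 82 + 14 + 4 = 100 B
Efficiency = app / frame = 42 / 100 = 0.420000 = 42.0000% -> 42.00% (2 dp)

100, 42.00


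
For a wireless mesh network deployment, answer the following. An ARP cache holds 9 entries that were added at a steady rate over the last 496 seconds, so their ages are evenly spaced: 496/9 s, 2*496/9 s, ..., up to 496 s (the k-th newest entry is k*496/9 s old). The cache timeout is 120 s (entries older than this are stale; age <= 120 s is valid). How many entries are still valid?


Ages are k * 496/9 s for k = 1..9 (spacing = 55.1111 s).
Entry k is valid iff k * 496/9 <= 120 iff k <= 9 * 120 / 496 = 2.1774
n_valid = floor(2.1774) = 2
(n_stale = 9 - 2 = 7)

2


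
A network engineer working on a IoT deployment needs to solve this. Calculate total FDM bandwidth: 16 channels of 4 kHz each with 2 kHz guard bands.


Given: 16 channels, 4 kHz each, guard = 2 kHz
Channel bandwidth = 16 * 4 = 64 kHz
Guard bands = 15 gaps * 2 kHz = 30 kHz
Total = 64 + 30 = 94 kHz

94


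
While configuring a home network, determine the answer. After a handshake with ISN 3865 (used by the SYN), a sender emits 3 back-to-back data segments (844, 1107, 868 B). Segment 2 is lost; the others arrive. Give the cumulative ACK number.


SYN uses sequence number 3865; first data byte = ISN + 1 = 3866.
Segment 1: SEQ = 3866, len = 844 B, covers [3866, 4709]
Segment 2: SEQ = 4710, len = 1107 B, covers [4710, 5816] [LOST]
Segment 3: SEQ = 5817, len = 868 B, covers [5817, 6684]
In-order data received: bytes [3866, 4709] (segments 1..1).
Segment 2 missing -> gap begins at byte 4710; later segments buffered out of order.
Cumulative ACK = next expected in-order byte = 3866 + 844 = 4710

4710


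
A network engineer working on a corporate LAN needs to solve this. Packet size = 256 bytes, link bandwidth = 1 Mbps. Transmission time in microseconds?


Given: packet = 256 bytes, bandwidth = 1 Mbps
Packet in bits = 256 * 8 = 2048 bits
Bandwidth = 1 * 10^6 = 1000000 bps
Time = 2048 / 1000000 seconds
Time in us = 2048 * 10^6 / 1000000 = 2048

2048


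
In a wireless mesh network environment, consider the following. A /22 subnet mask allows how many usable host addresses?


Given: subnet mask /22
Host bits = 32 - 22 = 10
Total addresses = 2^10 = 1024
Usable hosts = 1024 - 2 (network + broadcast) = 1022

1022


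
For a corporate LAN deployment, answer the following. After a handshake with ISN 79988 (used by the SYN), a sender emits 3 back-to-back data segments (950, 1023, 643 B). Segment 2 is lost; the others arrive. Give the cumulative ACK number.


SYN uses sequence number 79988; first data byte = ISN + 1 = 79989.
Segment 1: SEQ = 79989, len = 950 B, covers [79989, 80938]
Segment 2: SEQ = 80939, len = 1023 B, covers [80939, 81961] [LOST]
Segment 3: SEQ = 81962, len = 643 B, covers [81962, 82604]
In-order data received: bytes [79989, 80938] (segments 1..1).
Segment 2 missing -> gap begins at byte 80939; later segments buffered out of order.
Cumulative ACK = next expected in-order byte = 79989 + 950 = 80939

80939


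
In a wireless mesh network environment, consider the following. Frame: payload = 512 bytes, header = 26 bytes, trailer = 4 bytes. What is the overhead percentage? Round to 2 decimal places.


Given: payload = 512 B, header = 26 B, trailer = 4 B
Overhead bytes = header + trailer = 26 + 4 = 30
Total frame = payload + overhead = 512 + 30 = 542
Overhead % = 30 / 542 * 100 = 5.5351% -> 5.54% (2 dp)

5.54


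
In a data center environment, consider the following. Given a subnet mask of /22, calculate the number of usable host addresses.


Given: subnet mask /22
Host bits = 32 - 22 = 10
Total addresses = 2^10 = 1024
Usable hosts = 1024 - 2 (network + broadcast) = 1022

1022


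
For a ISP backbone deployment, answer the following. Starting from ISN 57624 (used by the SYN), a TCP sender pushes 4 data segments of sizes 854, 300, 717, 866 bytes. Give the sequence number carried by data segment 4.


The SYN occupies sequence number ISN = 57624, so the first data byte is ISN + 1 = 57625.
SEQ of data segment i = (ISN + 1) + sum of payload sizes of segments 1..i-1.
Segment 1: SEQ = 57625, payload = 854 bytes
Segment 2: SEQ = 58479, payload = 300 bytes
Segment 3: SEQ = 58779, payload = 717 bytes
Segment 4: SEQ = 59496, payload = 866 bytes
SEQ of segment 4 = 57625 + 854 + 300 + 717 = 59496

59496


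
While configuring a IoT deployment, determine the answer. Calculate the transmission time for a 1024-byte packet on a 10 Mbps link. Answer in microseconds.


Given: packet = 1024 bytes, bandwidth = 10 Mbps
Packet in bits = 1024 * 8 = 8192 bits
Bandwidth = 10 * 10^6 = 10000000 bps
Time = 8192 / 10000000 seconds
Time in us = 8192 * 10^6 / 10000000 = 819.2

819.2


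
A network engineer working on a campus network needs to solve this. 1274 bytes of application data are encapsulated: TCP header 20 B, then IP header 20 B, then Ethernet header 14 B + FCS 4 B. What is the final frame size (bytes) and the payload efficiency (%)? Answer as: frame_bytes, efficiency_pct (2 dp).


TCP segment = 1274 + 20 = 1294 B
IP packet = 1294 + 20 = 1314 B
Ethernet frame = 1314 + 14 + 4 = 1332 B
Efficiency = app / frame = 1274 / 1332 = 0.956456 = 95.6456% -> 95.65% (2 dp)

1332, 95.65


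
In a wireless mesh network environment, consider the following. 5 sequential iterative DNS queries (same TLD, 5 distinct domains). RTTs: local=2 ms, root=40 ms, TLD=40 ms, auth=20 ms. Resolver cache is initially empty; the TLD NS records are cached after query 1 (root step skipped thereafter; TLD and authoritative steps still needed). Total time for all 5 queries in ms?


Lookup 1 (cold cache): local + root + TLD + auth = 2 + 40 + 40 + 20 = 102 ms
Lookups 2..5 (TLD NS cached -> skip root; new domain -> still ask TLD and auth): local + TLD + auth = 2 + 40 + 20 = 62 ms each
Remaining 4 lookups: 4 * 62 = 248 ms
Total = 102 + 248 = 350 ms

350


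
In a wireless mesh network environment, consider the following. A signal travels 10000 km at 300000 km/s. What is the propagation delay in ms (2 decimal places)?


Given: distance = 10000 km, speed = 300000 km/s
Delay = distance / speed = 10000 / 300000 seconds
Delay in ms = 10000 * 1000 / 300000
Delay = 33.3333 ms
Rounded to 2 dp = 33.33 ms

33.33


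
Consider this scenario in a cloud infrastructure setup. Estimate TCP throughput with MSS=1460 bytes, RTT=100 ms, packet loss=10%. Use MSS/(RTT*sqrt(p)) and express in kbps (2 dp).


Given: MSS = 1460 bytes, RTT = 100 ms, loss = 10%
RTT in seconds = 100 / 1000 = 0.1
Loss rate = 10% = 0.1
sqrt(loss) = sqrt(0.1) = 0.316227766017
Throughput (bytes/s) = 1460 / (0.1 * 0.316227766017) = 46169.2538
Throughput (kbps) = 46169.2538 * 8 / 1000 = 369.354031 -> 369.35 kbps (2 dp)

369.35


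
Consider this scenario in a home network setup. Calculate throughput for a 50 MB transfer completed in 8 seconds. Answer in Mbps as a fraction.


Given: file = 50 MB, time = 8 s
File in Mb = 50 * 8 = 400 Mb
Throughput = 400 / 8 Mbps
Throughput = 50 Mbps

50


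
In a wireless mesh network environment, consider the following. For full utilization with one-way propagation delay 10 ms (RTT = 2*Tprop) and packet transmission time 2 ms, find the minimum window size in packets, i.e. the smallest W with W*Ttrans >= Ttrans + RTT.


Given: Ttrans = 2 ms, RTT = 20 ms (= 2 * Tprop, Tprop = 10 ms)
Time until first ACK returns = Ttrans + RTT = 2 + 20 = 22 ms
Need W * Ttrans >= Ttrans + RTT  ->  W >= (Ttrans + RTT) / Ttrans
(Ttrans + RTT) / Ttrans = 22 / 2 = 11
W_min = ceil(11) = 11

11


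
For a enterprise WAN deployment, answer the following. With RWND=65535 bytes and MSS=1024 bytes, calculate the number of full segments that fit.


Given: RWND = 65535 bytes, MSS = 1024 bytes
Full segments = floor(RWND / MSS)
Full segments = floor(65535 / 1024)
Full segments = floor(63.999) = 63

63


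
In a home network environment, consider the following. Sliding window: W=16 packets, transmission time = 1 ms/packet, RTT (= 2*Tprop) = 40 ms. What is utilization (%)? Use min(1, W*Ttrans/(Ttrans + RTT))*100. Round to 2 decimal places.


Given: W = 16, Ttrans = 1 ms, RTT = 40 ms (= 2 * Tprop, Tprop = 20 ms)
Cycle time = Ttrans + RTT = 1 + 40 = 41 ms (first packet sent until its ACK returns)
W * Ttrans = 16 * 1 = 16 ms of sending per cycle
W * Ttrans / (Ttrans + RTT) = 16 / 41 = 0.390244
U = min(1, 0.390244) = 0.390244
U% = 39.02%

39.02


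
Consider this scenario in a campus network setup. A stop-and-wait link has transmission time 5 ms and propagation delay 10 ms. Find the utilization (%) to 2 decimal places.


Given: Ttrans = 5 ms, Tprop = 10 ms
RTT = 2 * Tprop = 2 * 10 = 20 ms
U = Ttrans / (Ttrans + RTT)
U = 5 / (5 + 20)
U = 5 / 25 = 0.2
U% = 20.00%

20.00


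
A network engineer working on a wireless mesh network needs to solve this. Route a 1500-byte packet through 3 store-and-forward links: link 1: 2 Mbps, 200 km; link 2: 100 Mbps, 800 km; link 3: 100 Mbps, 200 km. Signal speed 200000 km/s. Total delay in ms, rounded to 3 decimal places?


Packet = 1500 bytes = 12000 bits. Store-and-forward: sum (t_trans + t_prop) per link.
Link 1: t_trans = 12000/(2*10^6) s = 6.0000 ms; t_prop = 200/200000 s = 1.0000 ms; subtotal = 7.0000 ms
Link 2: t_trans = 12000/(100*10^6) s = 0.1200 ms; t_prop = 800/200000 s = 4.0000 ms; subtotal = 4.1200 ms
Link 3: t_trans = 12000/(100*10^6) s = 0.1200 ms; t_prop = 200/200000 s = 1.0000 ms; subtotal = 1.1200 ms
End-to-end = 7.0000 + 4.1200 + 1.1200 = 12.2400 ms -> 12.240 ms (3 dp)

12.240


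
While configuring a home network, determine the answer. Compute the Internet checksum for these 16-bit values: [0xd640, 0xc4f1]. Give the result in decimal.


Given words: [0xd640, 0xc4f1]
Step 1: Sum all words
Raw sum = 54848 + 50417 = 105265
Step 2: Fold carry: (39729 + 1) = 39730
One's complement = ~39730 & 0xFFFF = 25805

25805
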